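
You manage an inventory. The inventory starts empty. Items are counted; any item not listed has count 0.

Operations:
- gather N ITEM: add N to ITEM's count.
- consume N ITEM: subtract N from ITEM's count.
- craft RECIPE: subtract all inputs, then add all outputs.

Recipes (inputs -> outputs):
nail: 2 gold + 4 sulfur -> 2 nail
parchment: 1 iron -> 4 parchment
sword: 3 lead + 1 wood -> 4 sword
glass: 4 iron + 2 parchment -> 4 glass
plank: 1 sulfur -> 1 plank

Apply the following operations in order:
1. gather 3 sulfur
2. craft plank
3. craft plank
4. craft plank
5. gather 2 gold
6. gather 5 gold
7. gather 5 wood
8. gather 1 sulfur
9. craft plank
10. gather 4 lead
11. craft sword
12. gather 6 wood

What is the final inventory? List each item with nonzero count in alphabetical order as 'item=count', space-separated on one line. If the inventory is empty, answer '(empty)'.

After 1 (gather 3 sulfur): sulfur=3
After 2 (craft plank): plank=1 sulfur=2
After 3 (craft plank): plank=2 sulfur=1
After 4 (craft plank): plank=3
After 5 (gather 2 gold): gold=2 plank=3
After 6 (gather 5 gold): gold=7 plank=3
After 7 (gather 5 wood): gold=7 plank=3 wood=5
After 8 (gather 1 sulfur): gold=7 plank=3 sulfur=1 wood=5
After 9 (craft plank): gold=7 plank=4 wood=5
After 10 (gather 4 lead): gold=7 lead=4 plank=4 wood=5
After 11 (craft sword): gold=7 lead=1 plank=4 sword=4 wood=4
After 12 (gather 6 wood): gold=7 lead=1 plank=4 sword=4 wood=10

Answer: gold=7 lead=1 plank=4 sword=4 wood=10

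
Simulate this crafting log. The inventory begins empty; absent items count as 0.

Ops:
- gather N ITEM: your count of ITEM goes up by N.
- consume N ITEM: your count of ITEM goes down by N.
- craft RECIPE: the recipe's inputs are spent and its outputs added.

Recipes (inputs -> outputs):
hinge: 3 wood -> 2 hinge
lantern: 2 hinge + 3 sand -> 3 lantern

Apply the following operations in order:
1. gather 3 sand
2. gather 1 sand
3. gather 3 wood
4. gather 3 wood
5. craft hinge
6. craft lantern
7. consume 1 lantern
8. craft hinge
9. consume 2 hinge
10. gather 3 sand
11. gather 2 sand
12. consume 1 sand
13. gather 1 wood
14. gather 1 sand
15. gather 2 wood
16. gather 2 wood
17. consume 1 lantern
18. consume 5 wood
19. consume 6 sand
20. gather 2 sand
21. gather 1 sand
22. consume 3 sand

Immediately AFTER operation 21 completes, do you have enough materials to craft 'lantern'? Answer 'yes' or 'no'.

Answer: no

Derivation:
After 1 (gather 3 sand): sand=3
After 2 (gather 1 sand): sand=4
After 3 (gather 3 wood): sand=4 wood=3
After 4 (gather 3 wood): sand=4 wood=6
After 5 (craft hinge): hinge=2 sand=4 wood=3
After 6 (craft lantern): lantern=3 sand=1 wood=3
After 7 (consume 1 lantern): lantern=2 sand=1 wood=3
After 8 (craft hinge): hinge=2 lantern=2 sand=1
After 9 (consume 2 hinge): lantern=2 sand=1
After 10 (gather 3 sand): lantern=2 sand=4
After 11 (gather 2 sand): lantern=2 sand=6
After 12 (consume 1 sand): lantern=2 sand=5
After 13 (gather 1 wood): lantern=2 sand=5 wood=1
After 14 (gather 1 sand): lantern=2 sand=6 wood=1
After 15 (gather 2 wood): lantern=2 sand=6 wood=3
After 16 (gather 2 wood): lantern=2 sand=6 wood=5
After 17 (consume 1 lantern): lantern=1 sand=6 wood=5
After 18 (consume 5 wood): lantern=1 sand=6
After 19 (consume 6 sand): lantern=1
After 20 (gather 2 sand): lantern=1 sand=2
After 21 (gather 1 sand): lantern=1 sand=3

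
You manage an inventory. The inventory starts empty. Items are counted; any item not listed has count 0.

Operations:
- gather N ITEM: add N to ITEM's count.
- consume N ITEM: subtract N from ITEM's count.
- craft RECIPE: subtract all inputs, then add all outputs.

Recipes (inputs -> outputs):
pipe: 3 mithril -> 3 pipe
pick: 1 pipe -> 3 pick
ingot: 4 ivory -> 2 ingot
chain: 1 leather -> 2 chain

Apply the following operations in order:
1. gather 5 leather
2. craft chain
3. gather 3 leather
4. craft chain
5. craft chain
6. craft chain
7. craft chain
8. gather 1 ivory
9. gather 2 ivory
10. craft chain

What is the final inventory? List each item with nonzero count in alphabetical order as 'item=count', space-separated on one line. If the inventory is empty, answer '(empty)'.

After 1 (gather 5 leather): leather=5
After 2 (craft chain): chain=2 leather=4
After 3 (gather 3 leather): chain=2 leather=7
After 4 (craft chain): chain=4 leather=6
After 5 (craft chain): chain=6 leather=5
After 6 (craft chain): chain=8 leather=4
After 7 (craft chain): chain=10 leather=3
After 8 (gather 1 ivory): chain=10 ivory=1 leather=3
After 9 (gather 2 ivory): chain=10 ivory=3 leather=3
After 10 (craft chain): chain=12 ivory=3 leather=2

Answer: chain=12 ivory=3 leather=2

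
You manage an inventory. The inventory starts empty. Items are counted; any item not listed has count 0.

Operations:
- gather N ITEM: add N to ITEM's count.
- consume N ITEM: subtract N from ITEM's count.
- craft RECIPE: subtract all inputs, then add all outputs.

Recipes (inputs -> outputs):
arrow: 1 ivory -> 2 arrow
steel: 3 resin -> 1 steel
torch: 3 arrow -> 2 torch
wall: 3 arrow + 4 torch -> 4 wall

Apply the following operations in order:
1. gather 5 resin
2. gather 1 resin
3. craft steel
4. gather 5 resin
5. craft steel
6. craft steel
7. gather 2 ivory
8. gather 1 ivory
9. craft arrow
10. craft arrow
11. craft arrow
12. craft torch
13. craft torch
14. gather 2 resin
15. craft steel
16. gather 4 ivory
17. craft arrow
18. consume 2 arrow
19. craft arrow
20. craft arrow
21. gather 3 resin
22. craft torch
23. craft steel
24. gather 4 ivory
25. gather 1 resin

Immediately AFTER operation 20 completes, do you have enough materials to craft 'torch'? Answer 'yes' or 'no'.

After 1 (gather 5 resin): resin=5
After 2 (gather 1 resin): resin=6
After 3 (craft steel): resin=3 steel=1
After 4 (gather 5 resin): resin=8 steel=1
After 5 (craft steel): resin=5 steel=2
After 6 (craft steel): resin=2 steel=3
After 7 (gather 2 ivory): ivory=2 resin=2 steel=3
After 8 (gather 1 ivory): ivory=3 resin=2 steel=3
After 9 (craft arrow): arrow=2 ivory=2 resin=2 steel=3
After 10 (craft arrow): arrow=4 ivory=1 resin=2 steel=3
After 11 (craft arrow): arrow=6 resin=2 steel=3
After 12 (craft torch): arrow=3 resin=2 steel=3 torch=2
After 13 (craft torch): resin=2 steel=3 torch=4
After 14 (gather 2 resin): resin=4 steel=3 torch=4
After 15 (craft steel): resin=1 steel=4 torch=4
After 16 (gather 4 ivory): ivory=4 resin=1 steel=4 torch=4
After 17 (craft arrow): arrow=2 ivory=3 resin=1 steel=4 torch=4
After 18 (consume 2 arrow): ivory=3 resin=1 steel=4 torch=4
After 19 (craft arrow): arrow=2 ivory=2 resin=1 steel=4 torch=4
After 20 (craft arrow): arrow=4 ivory=1 resin=1 steel=4 torch=4

Answer: yes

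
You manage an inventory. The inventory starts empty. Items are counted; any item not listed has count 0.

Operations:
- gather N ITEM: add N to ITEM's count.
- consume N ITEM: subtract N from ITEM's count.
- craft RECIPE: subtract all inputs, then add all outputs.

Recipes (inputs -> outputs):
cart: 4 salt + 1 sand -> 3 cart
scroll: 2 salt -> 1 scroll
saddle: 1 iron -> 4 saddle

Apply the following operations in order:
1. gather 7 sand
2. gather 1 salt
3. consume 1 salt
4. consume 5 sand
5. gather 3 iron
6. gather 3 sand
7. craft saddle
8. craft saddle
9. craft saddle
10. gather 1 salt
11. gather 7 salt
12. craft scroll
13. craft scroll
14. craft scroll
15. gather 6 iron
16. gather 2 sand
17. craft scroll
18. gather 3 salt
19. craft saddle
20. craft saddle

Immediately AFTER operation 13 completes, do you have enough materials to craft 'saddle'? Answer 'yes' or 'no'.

After 1 (gather 7 sand): sand=7
After 2 (gather 1 salt): salt=1 sand=7
After 3 (consume 1 salt): sand=7
After 4 (consume 5 sand): sand=2
After 5 (gather 3 iron): iron=3 sand=2
After 6 (gather 3 sand): iron=3 sand=5
After 7 (craft saddle): iron=2 saddle=4 sand=5
After 8 (craft saddle): iron=1 saddle=8 sand=5
After 9 (craft saddle): saddle=12 sand=5
After 10 (gather 1 salt): saddle=12 salt=1 sand=5
After 11 (gather 7 salt): saddle=12 salt=8 sand=5
After 12 (craft scroll): saddle=12 salt=6 sand=5 scroll=1
After 13 (craft scroll): saddle=12 salt=4 sand=5 scroll=2

Answer: no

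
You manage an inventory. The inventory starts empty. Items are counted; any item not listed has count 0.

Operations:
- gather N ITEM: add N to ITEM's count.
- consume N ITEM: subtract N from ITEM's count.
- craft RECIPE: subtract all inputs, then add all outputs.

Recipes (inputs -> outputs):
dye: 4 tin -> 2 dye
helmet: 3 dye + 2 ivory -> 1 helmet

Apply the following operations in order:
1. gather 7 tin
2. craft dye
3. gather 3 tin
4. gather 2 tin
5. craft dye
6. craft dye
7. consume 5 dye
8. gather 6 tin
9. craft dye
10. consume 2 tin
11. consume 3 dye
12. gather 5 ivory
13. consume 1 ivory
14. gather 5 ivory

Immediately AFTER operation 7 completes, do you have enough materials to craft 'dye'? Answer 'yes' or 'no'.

After 1 (gather 7 tin): tin=7
After 2 (craft dye): dye=2 tin=3
After 3 (gather 3 tin): dye=2 tin=6
After 4 (gather 2 tin): dye=2 tin=8
After 5 (craft dye): dye=4 tin=4
After 6 (craft dye): dye=6
After 7 (consume 5 dye): dye=1

Answer: no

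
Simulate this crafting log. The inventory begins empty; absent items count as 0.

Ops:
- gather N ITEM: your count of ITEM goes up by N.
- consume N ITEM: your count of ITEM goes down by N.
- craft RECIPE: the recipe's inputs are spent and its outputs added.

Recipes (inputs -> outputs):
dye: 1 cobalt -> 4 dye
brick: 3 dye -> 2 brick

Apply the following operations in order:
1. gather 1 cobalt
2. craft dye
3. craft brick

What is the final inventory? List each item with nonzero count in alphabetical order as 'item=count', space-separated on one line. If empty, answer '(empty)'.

Answer: brick=2 dye=1

Derivation:
After 1 (gather 1 cobalt): cobalt=1
After 2 (craft dye): dye=4
After 3 (craft brick): brick=2 dye=1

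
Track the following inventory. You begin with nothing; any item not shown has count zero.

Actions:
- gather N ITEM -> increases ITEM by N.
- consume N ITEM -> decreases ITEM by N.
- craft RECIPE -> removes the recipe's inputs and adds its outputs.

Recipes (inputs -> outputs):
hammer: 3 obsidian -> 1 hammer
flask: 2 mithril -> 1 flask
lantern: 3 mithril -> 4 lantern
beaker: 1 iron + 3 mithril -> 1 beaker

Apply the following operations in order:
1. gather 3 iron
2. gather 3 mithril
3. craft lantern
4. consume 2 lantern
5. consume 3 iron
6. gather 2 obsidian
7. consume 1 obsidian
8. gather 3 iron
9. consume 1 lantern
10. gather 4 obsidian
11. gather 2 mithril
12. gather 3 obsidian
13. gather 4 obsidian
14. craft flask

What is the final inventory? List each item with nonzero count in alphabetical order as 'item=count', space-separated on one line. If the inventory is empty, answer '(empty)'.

Answer: flask=1 iron=3 lantern=1 obsidian=12

Derivation:
After 1 (gather 3 iron): iron=3
After 2 (gather 3 mithril): iron=3 mithril=3
After 3 (craft lantern): iron=3 lantern=4
After 4 (consume 2 lantern): iron=3 lantern=2
After 5 (consume 3 iron): lantern=2
After 6 (gather 2 obsidian): lantern=2 obsidian=2
After 7 (consume 1 obsidian): lantern=2 obsidian=1
After 8 (gather 3 iron): iron=3 lantern=2 obsidian=1
After 9 (consume 1 lantern): iron=3 lantern=1 obsidian=1
After 10 (gather 4 obsidian): iron=3 lantern=1 obsidian=5
After 11 (gather 2 mithril): iron=3 lantern=1 mithril=2 obsidian=5
After 12 (gather 3 obsidian): iron=3 lantern=1 mithril=2 obsidian=8
After 13 (gather 4 obsidian): iron=3 lantern=1 mithril=2 obsidian=12
After 14 (craft flask): flask=1 iron=3 lantern=1 obsidian=12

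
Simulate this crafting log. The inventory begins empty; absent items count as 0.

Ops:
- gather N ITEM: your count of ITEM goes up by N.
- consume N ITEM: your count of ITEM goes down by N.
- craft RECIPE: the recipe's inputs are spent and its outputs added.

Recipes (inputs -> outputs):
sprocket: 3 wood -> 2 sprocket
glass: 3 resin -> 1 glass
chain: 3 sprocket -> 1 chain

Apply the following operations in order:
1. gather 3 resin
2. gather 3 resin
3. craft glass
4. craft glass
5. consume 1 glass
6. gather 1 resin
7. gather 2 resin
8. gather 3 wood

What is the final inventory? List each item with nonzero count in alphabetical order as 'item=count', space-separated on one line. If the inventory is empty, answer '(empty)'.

After 1 (gather 3 resin): resin=3
After 2 (gather 3 resin): resin=6
After 3 (craft glass): glass=1 resin=3
After 4 (craft glass): glass=2
After 5 (consume 1 glass): glass=1
After 6 (gather 1 resin): glass=1 resin=1
After 7 (gather 2 resin): glass=1 resin=3
After 8 (gather 3 wood): glass=1 resin=3 wood=3

Answer: glass=1 resin=3 wood=3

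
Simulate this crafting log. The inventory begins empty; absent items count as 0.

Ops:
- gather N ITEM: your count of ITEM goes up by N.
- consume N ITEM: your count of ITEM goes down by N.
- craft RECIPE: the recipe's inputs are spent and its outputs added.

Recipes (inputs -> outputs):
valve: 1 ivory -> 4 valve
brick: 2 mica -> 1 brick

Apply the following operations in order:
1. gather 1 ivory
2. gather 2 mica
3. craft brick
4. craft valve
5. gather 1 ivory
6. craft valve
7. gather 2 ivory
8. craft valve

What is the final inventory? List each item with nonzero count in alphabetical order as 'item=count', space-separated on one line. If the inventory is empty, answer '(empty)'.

After 1 (gather 1 ivory): ivory=1
After 2 (gather 2 mica): ivory=1 mica=2
After 3 (craft brick): brick=1 ivory=1
After 4 (craft valve): brick=1 valve=4
After 5 (gather 1 ivory): brick=1 ivory=1 valve=4
After 6 (craft valve): brick=1 valve=8
After 7 (gather 2 ivory): brick=1 ivory=2 valve=8
After 8 (craft valve): brick=1 ivory=1 valve=12

Answer: brick=1 ivory=1 valve=12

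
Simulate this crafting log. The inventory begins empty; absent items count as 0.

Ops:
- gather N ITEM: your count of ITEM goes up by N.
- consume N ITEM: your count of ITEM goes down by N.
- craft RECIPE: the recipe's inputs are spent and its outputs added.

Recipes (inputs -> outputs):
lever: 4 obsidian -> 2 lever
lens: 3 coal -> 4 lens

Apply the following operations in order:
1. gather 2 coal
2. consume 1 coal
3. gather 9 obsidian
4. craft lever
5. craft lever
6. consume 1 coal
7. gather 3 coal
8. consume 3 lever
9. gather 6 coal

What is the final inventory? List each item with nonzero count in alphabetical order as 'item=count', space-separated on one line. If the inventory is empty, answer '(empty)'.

Answer: coal=9 lever=1 obsidian=1

Derivation:
After 1 (gather 2 coal): coal=2
After 2 (consume 1 coal): coal=1
After 3 (gather 9 obsidian): coal=1 obsidian=9
After 4 (craft lever): coal=1 lever=2 obsidian=5
After 5 (craft lever): coal=1 lever=4 obsidian=1
After 6 (consume 1 coal): lever=4 obsidian=1
After 7 (gather 3 coal): coal=3 lever=4 obsidian=1
After 8 (consume 3 lever): coal=3 lever=1 obsidian=1
After 9 (gather 6 coal): coal=9 lever=1 obsidian=1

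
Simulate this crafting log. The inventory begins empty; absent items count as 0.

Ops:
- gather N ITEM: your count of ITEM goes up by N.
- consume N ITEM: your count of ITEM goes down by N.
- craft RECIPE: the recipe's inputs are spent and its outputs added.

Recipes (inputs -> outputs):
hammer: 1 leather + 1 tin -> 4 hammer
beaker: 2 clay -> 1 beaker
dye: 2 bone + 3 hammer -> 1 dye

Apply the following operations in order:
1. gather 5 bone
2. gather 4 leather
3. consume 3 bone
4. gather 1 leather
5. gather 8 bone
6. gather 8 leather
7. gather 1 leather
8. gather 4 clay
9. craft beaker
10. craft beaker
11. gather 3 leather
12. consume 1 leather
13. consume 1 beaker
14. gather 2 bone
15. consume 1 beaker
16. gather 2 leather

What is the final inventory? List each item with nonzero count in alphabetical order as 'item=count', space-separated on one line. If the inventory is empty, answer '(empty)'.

After 1 (gather 5 bone): bone=5
After 2 (gather 4 leather): bone=5 leather=4
After 3 (consume 3 bone): bone=2 leather=4
After 4 (gather 1 leather): bone=2 leather=5
After 5 (gather 8 bone): bone=10 leather=5
After 6 (gather 8 leather): bone=10 leather=13
After 7 (gather 1 leather): bone=10 leather=14
After 8 (gather 4 clay): bone=10 clay=4 leather=14
After 9 (craft beaker): beaker=1 bone=10 clay=2 leather=14
After 10 (craft beaker): beaker=2 bone=10 leather=14
After 11 (gather 3 leather): beaker=2 bone=10 leather=17
After 12 (consume 1 leather): beaker=2 bone=10 leather=16
After 13 (consume 1 beaker): beaker=1 bone=10 leather=16
After 14 (gather 2 bone): beaker=1 bone=12 leather=16
After 15 (consume 1 beaker): bone=12 leather=16
After 16 (gather 2 leather): bone=12 leather=18

Answer: bone=12 leather=18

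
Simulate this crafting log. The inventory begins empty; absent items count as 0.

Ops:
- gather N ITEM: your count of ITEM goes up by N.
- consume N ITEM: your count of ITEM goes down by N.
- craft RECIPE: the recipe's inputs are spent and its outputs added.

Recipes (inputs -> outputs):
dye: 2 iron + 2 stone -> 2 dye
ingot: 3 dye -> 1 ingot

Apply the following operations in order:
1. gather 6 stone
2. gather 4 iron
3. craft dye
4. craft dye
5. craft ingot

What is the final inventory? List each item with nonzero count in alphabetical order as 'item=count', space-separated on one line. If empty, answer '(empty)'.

After 1 (gather 6 stone): stone=6
After 2 (gather 4 iron): iron=4 stone=6
After 3 (craft dye): dye=2 iron=2 stone=4
After 4 (craft dye): dye=4 stone=2
After 5 (craft ingot): dye=1 ingot=1 stone=2

Answer: dye=1 ingot=1 stone=2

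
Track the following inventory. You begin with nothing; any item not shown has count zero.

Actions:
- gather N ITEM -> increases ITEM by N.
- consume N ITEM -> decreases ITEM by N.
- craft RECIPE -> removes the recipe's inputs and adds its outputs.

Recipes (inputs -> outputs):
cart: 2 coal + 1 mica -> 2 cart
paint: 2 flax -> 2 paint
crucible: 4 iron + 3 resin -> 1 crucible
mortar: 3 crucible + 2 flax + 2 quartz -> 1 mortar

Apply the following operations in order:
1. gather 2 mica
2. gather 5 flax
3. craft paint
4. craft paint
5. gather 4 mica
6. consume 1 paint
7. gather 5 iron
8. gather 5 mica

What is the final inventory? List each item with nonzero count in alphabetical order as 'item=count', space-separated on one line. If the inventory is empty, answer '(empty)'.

Answer: flax=1 iron=5 mica=11 paint=3

Derivation:
After 1 (gather 2 mica): mica=2
After 2 (gather 5 flax): flax=5 mica=2
After 3 (craft paint): flax=3 mica=2 paint=2
After 4 (craft paint): flax=1 mica=2 paint=4
After 5 (gather 4 mica): flax=1 mica=6 paint=4
After 6 (consume 1 paint): flax=1 mica=6 paint=3
After 7 (gather 5 iron): flax=1 iron=5 mica=6 paint=3
After 8 (gather 5 mica): flax=1 iron=5 mica=11 paint=3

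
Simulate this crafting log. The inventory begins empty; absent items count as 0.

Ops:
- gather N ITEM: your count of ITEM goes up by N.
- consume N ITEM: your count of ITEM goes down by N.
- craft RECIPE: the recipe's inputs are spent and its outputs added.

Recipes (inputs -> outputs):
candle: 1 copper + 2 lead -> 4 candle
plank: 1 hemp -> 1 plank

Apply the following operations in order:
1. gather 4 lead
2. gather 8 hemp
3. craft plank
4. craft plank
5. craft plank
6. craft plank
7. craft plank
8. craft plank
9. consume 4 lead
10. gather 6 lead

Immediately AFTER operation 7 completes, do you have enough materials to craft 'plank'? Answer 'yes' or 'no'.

After 1 (gather 4 lead): lead=4
After 2 (gather 8 hemp): hemp=8 lead=4
After 3 (craft plank): hemp=7 lead=4 plank=1
After 4 (craft plank): hemp=6 lead=4 plank=2
After 5 (craft plank): hemp=5 lead=4 plank=3
After 6 (craft plank): hemp=4 lead=4 plank=4
After 7 (craft plank): hemp=3 lead=4 plank=5

Answer: yes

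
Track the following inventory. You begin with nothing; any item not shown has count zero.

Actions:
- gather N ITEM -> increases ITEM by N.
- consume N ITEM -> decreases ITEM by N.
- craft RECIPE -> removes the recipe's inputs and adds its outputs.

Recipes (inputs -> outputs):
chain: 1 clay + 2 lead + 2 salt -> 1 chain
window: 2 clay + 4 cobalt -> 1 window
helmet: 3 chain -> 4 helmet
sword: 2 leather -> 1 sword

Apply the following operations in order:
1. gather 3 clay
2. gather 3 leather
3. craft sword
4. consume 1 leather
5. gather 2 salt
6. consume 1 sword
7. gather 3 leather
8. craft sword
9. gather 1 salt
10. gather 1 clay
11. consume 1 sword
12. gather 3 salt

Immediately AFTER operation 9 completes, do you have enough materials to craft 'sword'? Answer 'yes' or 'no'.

After 1 (gather 3 clay): clay=3
After 2 (gather 3 leather): clay=3 leather=3
After 3 (craft sword): clay=3 leather=1 sword=1
After 4 (consume 1 leather): clay=3 sword=1
After 5 (gather 2 salt): clay=3 salt=2 sword=1
After 6 (consume 1 sword): clay=3 salt=2
After 7 (gather 3 leather): clay=3 leather=3 salt=2
After 8 (craft sword): clay=3 leather=1 salt=2 sword=1
After 9 (gather 1 salt): clay=3 leather=1 salt=3 sword=1

Answer: no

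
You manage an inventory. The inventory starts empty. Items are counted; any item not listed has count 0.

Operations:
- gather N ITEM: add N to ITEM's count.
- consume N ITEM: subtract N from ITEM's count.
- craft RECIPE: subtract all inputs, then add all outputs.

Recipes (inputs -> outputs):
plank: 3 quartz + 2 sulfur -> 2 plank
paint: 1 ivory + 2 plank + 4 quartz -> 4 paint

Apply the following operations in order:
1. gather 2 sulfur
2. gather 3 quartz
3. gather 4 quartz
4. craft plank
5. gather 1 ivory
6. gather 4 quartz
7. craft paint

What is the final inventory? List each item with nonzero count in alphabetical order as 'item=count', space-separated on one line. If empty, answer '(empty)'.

Answer: paint=4 quartz=4

Derivation:
After 1 (gather 2 sulfur): sulfur=2
After 2 (gather 3 quartz): quartz=3 sulfur=2
After 3 (gather 4 quartz): quartz=7 sulfur=2
After 4 (craft plank): plank=2 quartz=4
After 5 (gather 1 ivory): ivory=1 plank=2 quartz=4
After 6 (gather 4 quartz): ivory=1 plank=2 quartz=8
After 7 (craft paint): paint=4 quartz=4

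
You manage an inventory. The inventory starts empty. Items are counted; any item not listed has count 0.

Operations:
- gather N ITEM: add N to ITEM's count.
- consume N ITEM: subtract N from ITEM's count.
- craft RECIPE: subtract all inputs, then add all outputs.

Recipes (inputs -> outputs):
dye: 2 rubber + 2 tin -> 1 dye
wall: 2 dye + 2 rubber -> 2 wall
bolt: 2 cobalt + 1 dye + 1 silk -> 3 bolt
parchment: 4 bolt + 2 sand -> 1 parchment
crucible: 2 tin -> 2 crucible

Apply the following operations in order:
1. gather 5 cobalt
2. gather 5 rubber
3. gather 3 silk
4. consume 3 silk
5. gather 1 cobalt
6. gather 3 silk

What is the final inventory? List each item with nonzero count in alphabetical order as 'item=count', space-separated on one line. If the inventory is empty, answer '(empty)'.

After 1 (gather 5 cobalt): cobalt=5
After 2 (gather 5 rubber): cobalt=5 rubber=5
After 3 (gather 3 silk): cobalt=5 rubber=5 silk=3
After 4 (consume 3 silk): cobalt=5 rubber=5
After 5 (gather 1 cobalt): cobalt=6 rubber=5
After 6 (gather 3 silk): cobalt=6 rubber=5 silk=3

Answer: cobalt=6 rubber=5 silk=3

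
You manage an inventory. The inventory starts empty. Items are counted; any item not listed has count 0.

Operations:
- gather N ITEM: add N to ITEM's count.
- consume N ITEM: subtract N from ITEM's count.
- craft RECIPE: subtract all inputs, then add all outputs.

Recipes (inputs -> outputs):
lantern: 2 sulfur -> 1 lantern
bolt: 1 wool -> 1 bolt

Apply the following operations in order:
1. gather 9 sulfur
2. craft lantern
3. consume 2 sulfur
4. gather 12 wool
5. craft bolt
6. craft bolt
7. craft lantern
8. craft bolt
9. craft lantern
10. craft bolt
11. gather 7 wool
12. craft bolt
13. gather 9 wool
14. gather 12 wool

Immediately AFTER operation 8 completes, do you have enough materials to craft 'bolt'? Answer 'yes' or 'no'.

Answer: yes

Derivation:
After 1 (gather 9 sulfur): sulfur=9
After 2 (craft lantern): lantern=1 sulfur=7
After 3 (consume 2 sulfur): lantern=1 sulfur=5
After 4 (gather 12 wool): lantern=1 sulfur=5 wool=12
After 5 (craft bolt): bolt=1 lantern=1 sulfur=5 wool=11
After 6 (craft bolt): bolt=2 lantern=1 sulfur=5 wool=10
After 7 (craft lantern): bolt=2 lantern=2 sulfur=3 wool=10
After 8 (craft bolt): bolt=3 lantern=2 sulfur=3 wool=9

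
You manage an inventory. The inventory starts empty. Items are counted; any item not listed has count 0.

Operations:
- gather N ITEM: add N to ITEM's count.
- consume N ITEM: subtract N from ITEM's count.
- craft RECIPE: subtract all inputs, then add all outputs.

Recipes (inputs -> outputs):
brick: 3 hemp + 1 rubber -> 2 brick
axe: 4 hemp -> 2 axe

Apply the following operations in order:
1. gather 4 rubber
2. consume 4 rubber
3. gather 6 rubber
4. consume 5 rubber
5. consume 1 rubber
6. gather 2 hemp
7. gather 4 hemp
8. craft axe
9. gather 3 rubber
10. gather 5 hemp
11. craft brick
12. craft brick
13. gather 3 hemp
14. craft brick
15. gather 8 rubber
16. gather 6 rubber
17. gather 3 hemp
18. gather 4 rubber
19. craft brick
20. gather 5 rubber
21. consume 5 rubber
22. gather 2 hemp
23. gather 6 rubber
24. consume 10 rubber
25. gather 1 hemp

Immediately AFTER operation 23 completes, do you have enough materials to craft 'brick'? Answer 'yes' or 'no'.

After 1 (gather 4 rubber): rubber=4
After 2 (consume 4 rubber): (empty)
After 3 (gather 6 rubber): rubber=6
After 4 (consume 5 rubber): rubber=1
After 5 (consume 1 rubber): (empty)
After 6 (gather 2 hemp): hemp=2
After 7 (gather 4 hemp): hemp=6
After 8 (craft axe): axe=2 hemp=2
After 9 (gather 3 rubber): axe=2 hemp=2 rubber=3
After 10 (gather 5 hemp): axe=2 hemp=7 rubber=3
After 11 (craft brick): axe=2 brick=2 hemp=4 rubber=2
After 12 (craft brick): axe=2 brick=4 hemp=1 rubber=1
After 13 (gather 3 hemp): axe=2 brick=4 hemp=4 rubber=1
After 14 (craft brick): axe=2 brick=6 hemp=1
After 15 (gather 8 rubber): axe=2 brick=6 hemp=1 rubber=8
After 16 (gather 6 rubber): axe=2 brick=6 hemp=1 rubber=14
After 17 (gather 3 hemp): axe=2 brick=6 hemp=4 rubber=14
After 18 (gather 4 rubber): axe=2 brick=6 hemp=4 rubber=18
After 19 (craft brick): axe=2 brick=8 hemp=1 rubber=17
After 20 (gather 5 rubber): axe=2 brick=8 hemp=1 rubber=22
After 21 (consume 5 rubber): axe=2 brick=8 hemp=1 rubber=17
After 22 (gather 2 hemp): axe=2 brick=8 hemp=3 rubber=17
After 23 (gather 6 rubber): axe=2 brick=8 hemp=3 rubber=23

Answer: yes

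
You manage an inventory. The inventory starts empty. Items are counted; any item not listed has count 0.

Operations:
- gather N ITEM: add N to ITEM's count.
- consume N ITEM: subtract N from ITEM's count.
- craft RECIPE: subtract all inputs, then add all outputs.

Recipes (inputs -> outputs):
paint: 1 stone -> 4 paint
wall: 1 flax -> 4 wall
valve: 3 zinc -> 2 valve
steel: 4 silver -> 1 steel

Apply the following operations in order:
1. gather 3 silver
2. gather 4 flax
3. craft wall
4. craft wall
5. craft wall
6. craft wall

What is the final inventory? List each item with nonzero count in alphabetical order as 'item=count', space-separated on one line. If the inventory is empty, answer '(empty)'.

Answer: silver=3 wall=16

Derivation:
After 1 (gather 3 silver): silver=3
After 2 (gather 4 flax): flax=4 silver=3
After 3 (craft wall): flax=3 silver=3 wall=4
After 4 (craft wall): flax=2 silver=3 wall=8
After 5 (craft wall): flax=1 silver=3 wall=12
After 6 (craft wall): silver=3 wall=16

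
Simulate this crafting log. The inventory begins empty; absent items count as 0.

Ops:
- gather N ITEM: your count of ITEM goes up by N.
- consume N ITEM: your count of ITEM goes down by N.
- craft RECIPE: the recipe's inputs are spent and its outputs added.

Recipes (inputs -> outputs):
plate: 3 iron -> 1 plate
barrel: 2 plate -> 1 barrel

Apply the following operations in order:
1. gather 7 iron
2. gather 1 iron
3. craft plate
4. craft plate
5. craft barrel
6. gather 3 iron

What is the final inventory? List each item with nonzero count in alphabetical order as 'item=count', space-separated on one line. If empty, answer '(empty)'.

Answer: barrel=1 iron=5

Derivation:
After 1 (gather 7 iron): iron=7
After 2 (gather 1 iron): iron=8
After 3 (craft plate): iron=5 plate=1
After 4 (craft plate): iron=2 plate=2
After 5 (craft barrel): barrel=1 iron=2
After 6 (gather 3 iron): barrel=1 iron=5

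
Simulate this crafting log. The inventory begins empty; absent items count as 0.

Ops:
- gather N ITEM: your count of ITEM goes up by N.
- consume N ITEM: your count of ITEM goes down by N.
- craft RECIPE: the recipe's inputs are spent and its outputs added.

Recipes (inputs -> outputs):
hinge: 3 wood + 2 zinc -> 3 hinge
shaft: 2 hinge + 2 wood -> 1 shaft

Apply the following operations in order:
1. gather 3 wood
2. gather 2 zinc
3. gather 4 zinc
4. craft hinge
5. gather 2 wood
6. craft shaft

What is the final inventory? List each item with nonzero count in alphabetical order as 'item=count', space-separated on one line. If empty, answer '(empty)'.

Answer: hinge=1 shaft=1 zinc=4

Derivation:
After 1 (gather 3 wood): wood=3
After 2 (gather 2 zinc): wood=3 zinc=2
After 3 (gather 4 zinc): wood=3 zinc=6
After 4 (craft hinge): hinge=3 zinc=4
After 5 (gather 2 wood): hinge=3 wood=2 zinc=4
After 6 (craft shaft): hinge=1 shaft=1 zinc=4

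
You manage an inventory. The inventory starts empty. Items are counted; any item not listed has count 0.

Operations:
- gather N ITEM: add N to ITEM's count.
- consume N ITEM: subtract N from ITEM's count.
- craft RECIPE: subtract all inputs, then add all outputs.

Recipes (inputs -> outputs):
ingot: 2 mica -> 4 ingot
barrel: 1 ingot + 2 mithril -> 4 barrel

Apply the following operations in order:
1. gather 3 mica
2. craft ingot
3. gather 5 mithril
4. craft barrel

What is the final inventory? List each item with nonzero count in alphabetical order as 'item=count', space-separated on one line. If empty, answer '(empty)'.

After 1 (gather 3 mica): mica=3
After 2 (craft ingot): ingot=4 mica=1
After 3 (gather 5 mithril): ingot=4 mica=1 mithril=5
After 4 (craft barrel): barrel=4 ingot=3 mica=1 mithril=3

Answer: barrel=4 ingot=3 mica=1 mithril=3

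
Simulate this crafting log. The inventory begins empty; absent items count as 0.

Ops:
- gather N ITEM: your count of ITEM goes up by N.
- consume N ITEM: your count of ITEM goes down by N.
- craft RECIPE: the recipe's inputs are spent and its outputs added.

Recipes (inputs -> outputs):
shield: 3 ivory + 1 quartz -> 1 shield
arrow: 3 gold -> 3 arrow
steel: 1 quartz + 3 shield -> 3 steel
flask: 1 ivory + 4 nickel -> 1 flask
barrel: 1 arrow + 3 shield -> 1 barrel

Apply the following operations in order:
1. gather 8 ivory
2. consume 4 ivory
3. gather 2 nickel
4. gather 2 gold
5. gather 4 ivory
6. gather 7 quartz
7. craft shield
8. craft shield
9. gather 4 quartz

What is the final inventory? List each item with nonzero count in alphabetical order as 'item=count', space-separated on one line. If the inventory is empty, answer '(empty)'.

After 1 (gather 8 ivory): ivory=8
After 2 (consume 4 ivory): ivory=4
After 3 (gather 2 nickel): ivory=4 nickel=2
After 4 (gather 2 gold): gold=2 ivory=4 nickel=2
After 5 (gather 4 ivory): gold=2 ivory=8 nickel=2
After 6 (gather 7 quartz): gold=2 ivory=8 nickel=2 quartz=7
After 7 (craft shield): gold=2 ivory=5 nickel=2 quartz=6 shield=1
After 8 (craft shield): gold=2 ivory=2 nickel=2 quartz=5 shield=2
After 9 (gather 4 quartz): gold=2 ivory=2 nickel=2 quartz=9 shield=2

Answer: gold=2 ivory=2 nickel=2 quartz=9 shield=2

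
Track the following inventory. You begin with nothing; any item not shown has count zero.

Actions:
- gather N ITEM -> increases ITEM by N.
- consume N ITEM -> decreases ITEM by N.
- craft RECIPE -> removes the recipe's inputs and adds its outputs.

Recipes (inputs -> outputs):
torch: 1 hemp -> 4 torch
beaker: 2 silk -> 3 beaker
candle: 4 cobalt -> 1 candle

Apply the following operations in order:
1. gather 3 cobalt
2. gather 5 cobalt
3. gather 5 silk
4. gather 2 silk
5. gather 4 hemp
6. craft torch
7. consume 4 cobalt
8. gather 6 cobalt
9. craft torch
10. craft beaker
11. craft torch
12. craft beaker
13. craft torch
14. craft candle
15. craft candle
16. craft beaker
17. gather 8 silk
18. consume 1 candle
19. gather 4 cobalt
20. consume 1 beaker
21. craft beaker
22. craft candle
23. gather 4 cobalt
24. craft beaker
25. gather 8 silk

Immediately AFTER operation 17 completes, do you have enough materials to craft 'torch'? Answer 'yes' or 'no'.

Answer: no

Derivation:
After 1 (gather 3 cobalt): cobalt=3
After 2 (gather 5 cobalt): cobalt=8
After 3 (gather 5 silk): cobalt=8 silk=5
After 4 (gather 2 silk): cobalt=8 silk=7
After 5 (gather 4 hemp): cobalt=8 hemp=4 silk=7
After 6 (craft torch): cobalt=8 hemp=3 silk=7 torch=4
After 7 (consume 4 cobalt): cobalt=4 hemp=3 silk=7 torch=4
After 8 (gather 6 cobalt): cobalt=10 hemp=3 silk=7 torch=4
After 9 (craft torch): cobalt=10 hemp=2 silk=7 torch=8
After 10 (craft beaker): beaker=3 cobalt=10 hemp=2 silk=5 torch=8
After 11 (craft torch): beaker=3 cobalt=10 hemp=1 silk=5 torch=12
After 12 (craft beaker): beaker=6 cobalt=10 hemp=1 silk=3 torch=12
After 13 (craft torch): beaker=6 cobalt=10 silk=3 torch=16
After 14 (craft candle): beaker=6 candle=1 cobalt=6 silk=3 torch=16
After 15 (craft candle): beaker=6 candle=2 cobalt=2 silk=3 torch=16
After 16 (craft beaker): beaker=9 candle=2 cobalt=2 silk=1 torch=16
After 17 (gather 8 silk): beaker=9 candle=2 cobalt=2 silk=9 torch=16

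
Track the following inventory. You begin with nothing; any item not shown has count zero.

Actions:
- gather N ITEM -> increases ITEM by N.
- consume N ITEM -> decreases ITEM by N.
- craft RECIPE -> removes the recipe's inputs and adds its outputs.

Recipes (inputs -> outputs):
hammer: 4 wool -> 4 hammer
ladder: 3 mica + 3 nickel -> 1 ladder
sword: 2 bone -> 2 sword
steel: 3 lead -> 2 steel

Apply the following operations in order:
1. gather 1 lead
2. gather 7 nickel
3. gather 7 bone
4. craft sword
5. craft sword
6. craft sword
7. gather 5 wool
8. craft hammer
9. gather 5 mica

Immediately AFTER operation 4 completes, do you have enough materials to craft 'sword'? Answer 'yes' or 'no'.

Answer: yes

Derivation:
After 1 (gather 1 lead): lead=1
After 2 (gather 7 nickel): lead=1 nickel=7
After 3 (gather 7 bone): bone=7 lead=1 nickel=7
After 4 (craft sword): bone=5 lead=1 nickel=7 sword=2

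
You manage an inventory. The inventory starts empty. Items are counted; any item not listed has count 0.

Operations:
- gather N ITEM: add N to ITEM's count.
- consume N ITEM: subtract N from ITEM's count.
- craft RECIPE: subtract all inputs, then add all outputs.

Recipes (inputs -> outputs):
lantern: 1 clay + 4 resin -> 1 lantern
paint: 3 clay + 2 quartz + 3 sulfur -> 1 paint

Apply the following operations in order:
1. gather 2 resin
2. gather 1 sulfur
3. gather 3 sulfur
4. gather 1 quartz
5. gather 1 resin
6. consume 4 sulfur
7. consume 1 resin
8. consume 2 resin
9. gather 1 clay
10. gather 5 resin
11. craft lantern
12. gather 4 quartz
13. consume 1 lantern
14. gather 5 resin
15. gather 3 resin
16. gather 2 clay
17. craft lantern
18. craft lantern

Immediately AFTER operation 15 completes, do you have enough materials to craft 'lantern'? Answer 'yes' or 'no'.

After 1 (gather 2 resin): resin=2
After 2 (gather 1 sulfur): resin=2 sulfur=1
After 3 (gather 3 sulfur): resin=2 sulfur=4
After 4 (gather 1 quartz): quartz=1 resin=2 sulfur=4
After 5 (gather 1 resin): quartz=1 resin=3 sulfur=4
After 6 (consume 4 sulfur): quartz=1 resin=3
After 7 (consume 1 resin): quartz=1 resin=2
After 8 (consume 2 resin): quartz=1
After 9 (gather 1 clay): clay=1 quartz=1
After 10 (gather 5 resin): clay=1 quartz=1 resin=5
After 11 (craft lantern): lantern=1 quartz=1 resin=1
After 12 (gather 4 quartz): lantern=1 quartz=5 resin=1
After 13 (consume 1 lantern): quartz=5 resin=1
After 14 (gather 5 resin): quartz=5 resin=6
After 15 (gather 3 resin): quartz=5 resin=9

Answer: no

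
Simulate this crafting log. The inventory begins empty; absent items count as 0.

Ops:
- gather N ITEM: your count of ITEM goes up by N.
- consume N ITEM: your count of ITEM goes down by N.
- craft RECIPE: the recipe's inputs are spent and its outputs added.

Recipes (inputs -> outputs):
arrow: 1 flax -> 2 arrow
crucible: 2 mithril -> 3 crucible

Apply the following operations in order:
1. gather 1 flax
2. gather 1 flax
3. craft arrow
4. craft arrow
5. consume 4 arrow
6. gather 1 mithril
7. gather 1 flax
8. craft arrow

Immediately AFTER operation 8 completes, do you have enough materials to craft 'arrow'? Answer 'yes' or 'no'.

Answer: no

Derivation:
After 1 (gather 1 flax): flax=1
After 2 (gather 1 flax): flax=2
After 3 (craft arrow): arrow=2 flax=1
After 4 (craft arrow): arrow=4
After 5 (consume 4 arrow): (empty)
After 6 (gather 1 mithril): mithril=1
After 7 (gather 1 flax): flax=1 mithril=1
After 8 (craft arrow): arrow=2 mithril=1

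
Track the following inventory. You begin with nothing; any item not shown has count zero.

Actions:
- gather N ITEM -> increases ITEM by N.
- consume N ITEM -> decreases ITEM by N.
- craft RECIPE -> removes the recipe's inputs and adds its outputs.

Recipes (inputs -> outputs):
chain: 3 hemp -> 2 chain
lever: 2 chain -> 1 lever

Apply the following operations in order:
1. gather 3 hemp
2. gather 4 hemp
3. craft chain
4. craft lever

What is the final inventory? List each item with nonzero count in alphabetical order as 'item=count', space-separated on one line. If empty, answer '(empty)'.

After 1 (gather 3 hemp): hemp=3
After 2 (gather 4 hemp): hemp=7
After 3 (craft chain): chain=2 hemp=4
After 4 (craft lever): hemp=4 lever=1

Answer: hemp=4 lever=1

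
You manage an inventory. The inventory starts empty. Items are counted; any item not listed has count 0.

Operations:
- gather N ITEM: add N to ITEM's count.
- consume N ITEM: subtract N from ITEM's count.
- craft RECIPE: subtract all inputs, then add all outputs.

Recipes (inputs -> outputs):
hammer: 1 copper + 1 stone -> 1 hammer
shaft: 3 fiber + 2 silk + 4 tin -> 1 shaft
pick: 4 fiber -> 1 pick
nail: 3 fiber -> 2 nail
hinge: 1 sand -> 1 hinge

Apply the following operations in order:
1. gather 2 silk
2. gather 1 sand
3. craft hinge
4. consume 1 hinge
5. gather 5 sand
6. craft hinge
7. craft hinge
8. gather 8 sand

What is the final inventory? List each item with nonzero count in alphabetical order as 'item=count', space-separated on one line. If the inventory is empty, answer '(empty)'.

After 1 (gather 2 silk): silk=2
After 2 (gather 1 sand): sand=1 silk=2
After 3 (craft hinge): hinge=1 silk=2
After 4 (consume 1 hinge): silk=2
After 5 (gather 5 sand): sand=5 silk=2
After 6 (craft hinge): hinge=1 sand=4 silk=2
After 7 (craft hinge): hinge=2 sand=3 silk=2
After 8 (gather 8 sand): hinge=2 sand=11 silk=2

Answer: hinge=2 sand=11 silk=2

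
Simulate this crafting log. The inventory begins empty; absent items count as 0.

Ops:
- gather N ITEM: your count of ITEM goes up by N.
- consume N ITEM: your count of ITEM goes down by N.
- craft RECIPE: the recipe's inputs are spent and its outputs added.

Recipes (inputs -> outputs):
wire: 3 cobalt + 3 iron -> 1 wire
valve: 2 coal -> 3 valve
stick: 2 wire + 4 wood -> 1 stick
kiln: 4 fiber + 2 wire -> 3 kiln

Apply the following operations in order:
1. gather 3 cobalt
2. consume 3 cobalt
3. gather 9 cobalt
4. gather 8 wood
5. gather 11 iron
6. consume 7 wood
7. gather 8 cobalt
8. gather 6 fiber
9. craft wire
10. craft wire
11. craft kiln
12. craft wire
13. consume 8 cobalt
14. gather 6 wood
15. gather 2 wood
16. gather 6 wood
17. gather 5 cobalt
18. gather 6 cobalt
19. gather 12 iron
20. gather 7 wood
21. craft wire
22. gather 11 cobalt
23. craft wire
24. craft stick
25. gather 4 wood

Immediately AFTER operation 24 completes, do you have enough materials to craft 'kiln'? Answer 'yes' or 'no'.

Answer: no

Derivation:
After 1 (gather 3 cobalt): cobalt=3
After 2 (consume 3 cobalt): (empty)
After 3 (gather 9 cobalt): cobalt=9
After 4 (gather 8 wood): cobalt=9 wood=8
After 5 (gather 11 iron): cobalt=9 iron=11 wood=8
After 6 (consume 7 wood): cobalt=9 iron=11 wood=1
After 7 (gather 8 cobalt): cobalt=17 iron=11 wood=1
After 8 (gather 6 fiber): cobalt=17 fiber=6 iron=11 wood=1
After 9 (craft wire): cobalt=14 fiber=6 iron=8 wire=1 wood=1
After 10 (craft wire): cobalt=11 fiber=6 iron=5 wire=2 wood=1
After 11 (craft kiln): cobalt=11 fiber=2 iron=5 kiln=3 wood=1
After 12 (craft wire): cobalt=8 fiber=2 iron=2 kiln=3 wire=1 wood=1
After 13 (consume 8 cobalt): fiber=2 iron=2 kiln=3 wire=1 wood=1
After 14 (gather 6 wood): fiber=2 iron=2 kiln=3 wire=1 wood=7
After 15 (gather 2 wood): fiber=2 iron=2 kiln=3 wire=1 wood=9
After 16 (gather 6 wood): fiber=2 iron=2 kiln=3 wire=1 wood=15
After 17 (gather 5 cobalt): cobalt=5 fiber=2 iron=2 kiln=3 wire=1 wood=15
After 18 (gather 6 cobalt): cobalt=11 fiber=2 iron=2 kiln=3 wire=1 wood=15
After 19 (gather 12 iron): cobalt=11 fiber=2 iron=14 kiln=3 wire=1 wood=15
After 20 (gather 7 wood): cobalt=11 fiber=2 iron=14 kiln=3 wire=1 wood=22
After 21 (craft wire): cobalt=8 fiber=2 iron=11 kiln=3 wire=2 wood=22
After 22 (gather 11 cobalt): cobalt=19 fiber=2 iron=11 kiln=3 wire=2 wood=22
After 23 (craft wire): cobalt=16 fiber=2 iron=8 kiln=3 wire=3 wood=22
After 24 (craft stick): cobalt=16 fiber=2 iron=8 kiln=3 stick=1 wire=1 wood=18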